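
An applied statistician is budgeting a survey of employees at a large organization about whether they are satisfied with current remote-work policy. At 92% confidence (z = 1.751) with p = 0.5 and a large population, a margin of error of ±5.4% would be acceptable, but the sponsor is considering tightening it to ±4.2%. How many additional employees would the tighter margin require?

At ±5.4%: n = 1.751² × 0.2500 / 0.054² ≈ 262.86 → 263.
At ±4.2%: n = 1.751² × 0.2500 / 0.042² ≈ 434.52 → 435.
Additional respondents: 435 − 263 = 172.

172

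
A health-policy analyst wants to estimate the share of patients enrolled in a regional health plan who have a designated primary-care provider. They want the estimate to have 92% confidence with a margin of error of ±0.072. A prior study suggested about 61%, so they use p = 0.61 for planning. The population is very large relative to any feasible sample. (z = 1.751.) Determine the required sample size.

With p = 0.61, p(1−p) = 0.2379.
n = z²·p(1−p)/E² = 1.751² × 0.2379 / 0.072² = 3.0660 × 0.2379 / 0.005184 ≈ 140.70.
Rounding up gives n = 141.

141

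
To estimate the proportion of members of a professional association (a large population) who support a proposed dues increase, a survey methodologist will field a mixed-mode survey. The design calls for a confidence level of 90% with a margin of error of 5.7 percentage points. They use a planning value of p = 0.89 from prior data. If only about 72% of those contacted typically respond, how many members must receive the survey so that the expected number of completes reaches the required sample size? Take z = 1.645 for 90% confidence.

Completed interviews needed: n₀ = 1.645² × 0.0979 / 0.057² ≈ 81.54 → 82.
At a 72% response rate, contacts needed = 82 / 0.72 ≈ 113.89 → 114.

114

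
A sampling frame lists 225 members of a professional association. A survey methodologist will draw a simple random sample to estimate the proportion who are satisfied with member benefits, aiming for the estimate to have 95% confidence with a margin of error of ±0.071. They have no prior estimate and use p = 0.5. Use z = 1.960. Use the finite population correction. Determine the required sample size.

Unadjusted: n₀ = 1.960² × 0.50 × 0.50 / 0.071² ≈ 190.52, so n₀ = 191.
Finite population correction with N = 225: n = n₀ / (1 + (n₀−1)/N) = 191 / (1 + 190/225) = 191 / 1.8444 ≈ 103.55.
Rounding up, n = 104.

104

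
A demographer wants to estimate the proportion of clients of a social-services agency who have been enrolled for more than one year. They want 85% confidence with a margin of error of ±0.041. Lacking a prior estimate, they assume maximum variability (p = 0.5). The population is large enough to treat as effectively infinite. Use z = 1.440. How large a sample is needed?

With p = 0.5, p(1−p) = 0.25.
n = z²·p(1−p)/E² = 1.440² × 0.2500 / 0.041² = 2.0736 × 0.2500 / 0.001681 ≈ 308.39.
Rounding up gives n = 309.

309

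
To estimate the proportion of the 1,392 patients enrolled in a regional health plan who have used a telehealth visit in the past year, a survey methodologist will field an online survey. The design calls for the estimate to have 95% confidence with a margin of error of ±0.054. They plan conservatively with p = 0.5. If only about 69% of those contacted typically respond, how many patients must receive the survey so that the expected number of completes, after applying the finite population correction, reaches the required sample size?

For 95% confidence, z = 1.96.
Completed interviews needed (unadjusted): n₀ = 1.96² × 0.2500 / 0.054² ≈ 329.36 → 330.
FPC for N = 1,392: n = 330 / (1 + 329/1392) = 330 / 1.2364 ≈ 266.91 → 267.
At a 69% response rate, contacts needed = 267 / 0.69 ≈ 386.96 → 387.

387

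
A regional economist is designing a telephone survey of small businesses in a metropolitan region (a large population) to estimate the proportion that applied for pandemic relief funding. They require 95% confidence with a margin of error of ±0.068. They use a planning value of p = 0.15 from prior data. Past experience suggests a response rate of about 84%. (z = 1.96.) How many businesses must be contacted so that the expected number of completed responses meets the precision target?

127

Completed interviews needed: n₀ = 1.96² × 0.1275 / 0.068² ≈ 105.93 → 106.
At an 84% response rate, contacts needed = 106 / 0.84 ≈ 126.19 → 127.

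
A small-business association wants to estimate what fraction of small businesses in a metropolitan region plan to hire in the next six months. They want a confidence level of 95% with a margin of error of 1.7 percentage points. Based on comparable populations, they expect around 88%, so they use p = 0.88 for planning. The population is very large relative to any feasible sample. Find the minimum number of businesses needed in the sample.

For 95% confidence, z = 1.960.
With p = 0.88, p(1−p) = 0.1056.
n = z²·p(1−p)/E² = 1.960² × 0.1056 / 0.017² = 3.8416 × 0.1056 / 0.000289 ≈ 1403.71.
Rounding up gives n = 1404.

1404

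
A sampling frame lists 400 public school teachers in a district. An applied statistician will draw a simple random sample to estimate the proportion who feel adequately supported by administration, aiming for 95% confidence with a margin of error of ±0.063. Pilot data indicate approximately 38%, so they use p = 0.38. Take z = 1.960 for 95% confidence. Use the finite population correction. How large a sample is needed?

146

Unadjusted: n₀ = 1.960² × 0.38 × 0.62 / 0.063² ≈ 228.04, so n₀ = 229.
Finite population correction with N = 400: n = n₀ / (1 + (n₀−1)/N) = 229 / (1 + 228/400) = 229 / 1.5700 ≈ 145.86.
Rounding up, n = 146.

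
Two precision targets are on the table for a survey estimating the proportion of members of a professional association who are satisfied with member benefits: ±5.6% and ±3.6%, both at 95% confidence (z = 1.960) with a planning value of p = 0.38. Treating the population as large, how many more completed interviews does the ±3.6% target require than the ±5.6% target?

410

At ±5.6%: n = 1.960² × 0.2356 / 0.056² ≈ 288.61 → 289.
At ±3.6%: n = 1.960² × 0.2356 / 0.036² ≈ 698.36 → 699.
Additional respondents: 699 − 289 = 410.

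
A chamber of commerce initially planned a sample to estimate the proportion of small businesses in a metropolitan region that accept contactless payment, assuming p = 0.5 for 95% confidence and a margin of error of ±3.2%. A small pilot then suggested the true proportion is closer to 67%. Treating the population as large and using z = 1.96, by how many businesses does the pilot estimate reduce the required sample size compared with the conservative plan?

Conservative (p = 0.5): n = 1.96² × 0.25 / 0.032² ≈ 937.89 → 938.
Using p = 0.67: p(1−p) = 0.2211, so n = 1.96² × 0.2211 / 0.032² ≈ 829.47 → 830.
Reduction: 938 − 830 = 108.

108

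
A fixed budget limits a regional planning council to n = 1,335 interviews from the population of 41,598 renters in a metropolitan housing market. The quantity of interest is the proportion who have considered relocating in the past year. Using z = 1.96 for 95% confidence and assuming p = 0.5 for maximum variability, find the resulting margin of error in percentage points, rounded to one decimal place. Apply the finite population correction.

2.6

Finite-population factor: (N−n)/(N−1) = (41598−1335)/(41598−1) = 0.9679.
SE(p̂) = √[p(1−p)/n · (N−n)/(N−1)] = √[0.2500/1335 × 0.9679] = 0.01346.
E = z × SE = 1.96 × 0.01346 = 0.02639 ≈ 2.6 percentage points.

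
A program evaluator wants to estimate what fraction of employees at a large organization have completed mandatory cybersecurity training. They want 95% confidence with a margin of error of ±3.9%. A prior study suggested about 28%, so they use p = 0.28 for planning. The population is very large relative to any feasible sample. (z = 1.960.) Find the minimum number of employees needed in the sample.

With p = 0.28, p(1−p) = 0.2016.
n = z²·p(1−p)/E² = 1.960² × 0.2016 / 0.039² = 3.8416 × 0.2016 / 0.001521 ≈ 509.18.
Rounding up gives n = 510.

510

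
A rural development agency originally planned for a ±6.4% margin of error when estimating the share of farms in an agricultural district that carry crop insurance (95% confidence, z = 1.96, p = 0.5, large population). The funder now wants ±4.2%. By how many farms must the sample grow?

At ±6.4%: n = 1.96² × 0.2500 / 0.064² ≈ 234.47 → 235.
At ±4.2%: n = 1.96² × 0.2500 / 0.042² ≈ 544.44 → 545.
Additional respondents: 545 − 235 = 310.

310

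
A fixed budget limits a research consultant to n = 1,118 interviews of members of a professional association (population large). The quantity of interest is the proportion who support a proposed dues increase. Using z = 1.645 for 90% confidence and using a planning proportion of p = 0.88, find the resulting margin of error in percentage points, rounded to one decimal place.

1.6

SE(p̂) = √[p(1−p)/n] = √[0.1056/1118] = 0.00972.
E = z × SE = 1.645 × 0.00972 = 0.01599, or 1.6 percentage points.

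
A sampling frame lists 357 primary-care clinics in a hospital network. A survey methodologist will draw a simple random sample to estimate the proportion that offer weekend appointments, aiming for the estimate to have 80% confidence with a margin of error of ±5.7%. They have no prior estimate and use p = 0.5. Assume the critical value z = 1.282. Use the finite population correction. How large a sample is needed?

94

Unadjusted: n₀ = 1.282² × 0.50 × 0.50 / 0.057² ≈ 126.46, so n₀ = 127.
Finite population correction with N = 357: n = n₀ / (1 + (n₀−1)/N) = 127 / (1 + 126/357) = 127 / 1.3529 ≈ 93.87.
Rounding up, n = 94.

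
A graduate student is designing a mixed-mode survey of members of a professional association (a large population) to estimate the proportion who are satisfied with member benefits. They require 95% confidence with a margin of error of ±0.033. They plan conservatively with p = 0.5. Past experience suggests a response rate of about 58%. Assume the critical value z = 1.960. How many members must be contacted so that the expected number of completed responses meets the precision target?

1521

Completed interviews needed: n₀ = 1.960² × 0.2500 / 0.033² ≈ 881.91 → 882.
At a 58% response rate, contacts needed = 882 / 0.58 ≈ 1520.69 → 1521.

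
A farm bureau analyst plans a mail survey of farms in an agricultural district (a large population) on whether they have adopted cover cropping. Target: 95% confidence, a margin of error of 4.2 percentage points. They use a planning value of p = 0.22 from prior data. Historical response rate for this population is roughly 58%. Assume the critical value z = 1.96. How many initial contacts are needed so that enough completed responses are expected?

645

Completed interviews needed: n₀ = 1.96² × 0.1716 / 0.042² ≈ 373.71 → 374.
At a 58% response rate, contacts needed = 374 / 0.58 ≈ 644.83 → 645.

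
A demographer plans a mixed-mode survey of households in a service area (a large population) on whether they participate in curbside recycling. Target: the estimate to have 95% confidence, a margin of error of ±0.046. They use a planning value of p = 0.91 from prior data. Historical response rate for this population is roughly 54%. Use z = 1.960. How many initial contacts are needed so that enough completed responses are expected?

276

Completed interviews needed: n₀ = 1.960² × 0.0819 / 0.046² ≈ 148.69 → 149.
At a 54% response rate, contacts needed = 149 / 0.54 ≈ 275.93 → 276.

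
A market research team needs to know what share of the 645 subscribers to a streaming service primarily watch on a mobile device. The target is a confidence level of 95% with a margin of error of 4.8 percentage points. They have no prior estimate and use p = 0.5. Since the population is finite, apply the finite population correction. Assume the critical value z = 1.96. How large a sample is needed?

Unadjusted: n₀ = 1.96² × 0.50 × 0.50 / 0.048² ≈ 416.84, so n₀ = 417.
Finite population correction with N = 645: n = n₀ / (1 + (n₀−1)/N) = 417 / (1 + 416/645) = 417 / 1.6450 ≈ 253.50.
Rounding up, n = 254.

254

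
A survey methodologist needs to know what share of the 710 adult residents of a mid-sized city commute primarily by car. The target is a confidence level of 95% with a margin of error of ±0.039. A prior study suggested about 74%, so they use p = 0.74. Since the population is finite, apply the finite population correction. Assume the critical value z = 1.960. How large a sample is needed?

289

Unadjusted: n₀ = 1.960² × 0.74 × 0.26 / 0.039² ≈ 485.95, so n₀ = 486.
Finite population correction with N = 710: n = n₀ / (1 + (n₀−1)/N) = 486 / (1 + 485/710) = 486 / 1.6831 ≈ 288.75.
Rounding up, n = 289.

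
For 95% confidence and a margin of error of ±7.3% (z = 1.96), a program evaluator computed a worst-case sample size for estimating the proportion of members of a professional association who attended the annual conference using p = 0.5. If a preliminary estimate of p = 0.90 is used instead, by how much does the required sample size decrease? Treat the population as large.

Conservative (p = 0.5): n = 1.96² × 0.25 / 0.073² ≈ 180.22 → 181.
Using p = 0.90: p(1−p) = 0.0900, so n = 1.96² × 0.0900 / 0.073² ≈ 64.88 → 65.
Reduction: 181 − 65 = 116.

116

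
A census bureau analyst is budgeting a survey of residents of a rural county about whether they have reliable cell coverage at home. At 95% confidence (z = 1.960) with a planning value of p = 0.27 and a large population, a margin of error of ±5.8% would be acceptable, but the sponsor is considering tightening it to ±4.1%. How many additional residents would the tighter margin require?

At ±5.8%: n = 1.960² × 0.1971 / 0.058² ≈ 225.08 → 226.
At ±4.1%: n = 1.960² × 0.1971 / 0.041² ≈ 450.43 → 451.
Additional respondents: 451 − 226 = 225.

225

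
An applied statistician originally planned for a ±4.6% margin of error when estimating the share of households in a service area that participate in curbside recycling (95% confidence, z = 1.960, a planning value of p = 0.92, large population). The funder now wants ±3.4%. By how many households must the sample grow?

111

At ±4.6%: n = 1.960² × 0.0736 / 0.046² ≈ 133.62 → 134.
At ±3.4%: n = 1.960² × 0.0736 / 0.034² ≈ 244.59 → 245.
Additional respondents: 245 − 134 = 111.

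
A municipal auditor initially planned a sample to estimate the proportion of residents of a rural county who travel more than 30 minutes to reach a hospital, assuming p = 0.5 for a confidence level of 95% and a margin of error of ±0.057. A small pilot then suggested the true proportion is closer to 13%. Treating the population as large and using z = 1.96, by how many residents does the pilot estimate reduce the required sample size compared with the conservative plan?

162

Conservative (p = 0.5): n = 1.96² × 0.25 / 0.057² ≈ 295.60 → 296.
Using p = 0.13: p(1−p) = 0.1131, so n = 1.96² × 0.1131 / 0.057² ≈ 133.73 → 134.
Reduction: 296 − 134 = 162.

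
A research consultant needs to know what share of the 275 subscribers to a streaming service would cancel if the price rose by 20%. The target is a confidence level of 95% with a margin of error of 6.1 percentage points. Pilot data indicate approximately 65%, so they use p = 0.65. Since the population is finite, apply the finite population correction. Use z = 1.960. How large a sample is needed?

127

Unadjusted: n₀ = 1.960² × 0.65 × 0.35 / 0.061² ≈ 234.87, so n₀ = 235.
Finite population correction with N = 275: n = n₀ / (1 + (n₀−1)/N) = 235 / (1 + 234/275) = 235 / 1.8509 ≈ 126.96.
Rounding up, n = 127.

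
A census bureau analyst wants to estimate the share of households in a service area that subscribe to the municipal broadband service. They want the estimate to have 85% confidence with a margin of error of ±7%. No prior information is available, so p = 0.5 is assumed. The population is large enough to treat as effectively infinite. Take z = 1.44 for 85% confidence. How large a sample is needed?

106

With p = 0.5, p(1−p) = 0.25.
n = z²·p(1−p)/E² = 1.44² × 0.2500 / 0.070² = 2.0736 × 0.2500 / 0.004900 ≈ 105.80.
Rounding up gives n = 106.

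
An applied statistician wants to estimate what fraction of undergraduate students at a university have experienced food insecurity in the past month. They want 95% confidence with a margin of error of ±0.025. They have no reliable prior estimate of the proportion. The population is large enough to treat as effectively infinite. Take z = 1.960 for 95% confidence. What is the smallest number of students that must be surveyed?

With no prior estimate, use p = 0.5, giving p(1−p) = 0.25.
n = z²·p(1−p)/E² = 1.960² × 0.2500 / 0.025² = 3.8416 × 0.2500 / 0.000625 ≈ 1536.64.
Rounding up gives n = 1537.

1537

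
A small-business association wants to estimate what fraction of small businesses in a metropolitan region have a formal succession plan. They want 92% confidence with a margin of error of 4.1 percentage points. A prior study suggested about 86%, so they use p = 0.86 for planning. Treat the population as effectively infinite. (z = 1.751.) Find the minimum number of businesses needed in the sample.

With p = 0.86, p(1−p) = 0.1204.
n = z²·p(1−p)/E² = 1.751² × 0.1204 / 0.041² = 3.0660 × 0.1204 / 0.001681 ≈ 219.60.
Rounding up gives n = 220.

220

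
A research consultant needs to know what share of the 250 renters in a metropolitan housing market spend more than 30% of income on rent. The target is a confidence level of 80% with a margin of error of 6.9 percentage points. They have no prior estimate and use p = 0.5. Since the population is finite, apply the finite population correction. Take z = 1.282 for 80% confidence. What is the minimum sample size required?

Unadjusted: n₀ = 1.282² × 0.50 × 0.50 / 0.069² ≈ 86.30, so n₀ = 87.
Finite population correction with N = 250: n = n₀ / (1 + (n₀−1)/N) = 87 / (1 + 86/250) = 87 / 1.3440 ≈ 64.73.
Rounding up, n = 65.

65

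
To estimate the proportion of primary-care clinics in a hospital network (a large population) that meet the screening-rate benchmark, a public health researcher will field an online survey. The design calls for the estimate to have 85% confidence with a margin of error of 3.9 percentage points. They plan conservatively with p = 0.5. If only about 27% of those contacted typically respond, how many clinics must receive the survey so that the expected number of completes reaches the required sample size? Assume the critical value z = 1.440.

1263

Completed interviews needed: n₀ = 1.440² × 0.2500 / 0.039² ≈ 340.83 → 341.
At a 27% response rate, contacts needed = 341 / 0.27 ≈ 1262.96 → 1263.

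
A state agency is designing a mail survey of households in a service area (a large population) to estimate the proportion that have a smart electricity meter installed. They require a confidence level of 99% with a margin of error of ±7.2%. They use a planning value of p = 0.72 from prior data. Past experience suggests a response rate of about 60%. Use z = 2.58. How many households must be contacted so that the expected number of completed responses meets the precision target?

432

Completed interviews needed: n₀ = 2.58² × 0.2016 / 0.072² ≈ 258.86 → 259.
At a 60% response rate, contacts needed = 259 / 0.60 ≈ 431.67 → 432.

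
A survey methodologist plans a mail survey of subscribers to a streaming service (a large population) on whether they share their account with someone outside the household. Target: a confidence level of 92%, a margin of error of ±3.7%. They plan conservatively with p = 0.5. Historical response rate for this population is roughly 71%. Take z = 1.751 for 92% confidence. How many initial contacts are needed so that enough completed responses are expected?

789

Completed interviews needed: n₀ = 1.751² × 0.2500 / 0.037² ≈ 559.90 → 560.
At a 71% response rate, contacts needed = 560 / 0.71 ≈ 788.73 → 789.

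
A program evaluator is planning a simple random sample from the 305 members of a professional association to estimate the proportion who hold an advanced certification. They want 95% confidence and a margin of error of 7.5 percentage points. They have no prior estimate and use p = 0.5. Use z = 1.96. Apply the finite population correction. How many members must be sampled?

110

Unadjusted: n₀ = 1.96² × 0.50 × 0.50 / 0.075² ≈ 170.74, so n₀ = 171.
Finite population correction with N = 305: n = n₀ / (1 + (n₀−1)/N) = 171 / (1 + 170/305) = 171 / 1.5574 ≈ 109.80.
Rounding up, n = 110.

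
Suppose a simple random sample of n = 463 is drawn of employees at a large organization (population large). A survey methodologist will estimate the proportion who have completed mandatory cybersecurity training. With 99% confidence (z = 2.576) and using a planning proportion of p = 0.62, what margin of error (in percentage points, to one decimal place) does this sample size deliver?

SE(p̂) = √[p(1−p)/n] = √[0.2356/463] = 0.02256.
E = z × SE = 2.576 × 0.02256 = 0.05811, or 5.8 percentage points.

5.8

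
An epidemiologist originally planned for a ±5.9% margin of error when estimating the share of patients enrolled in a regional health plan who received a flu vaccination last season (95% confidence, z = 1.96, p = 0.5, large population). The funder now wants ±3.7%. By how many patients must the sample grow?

426

At ±5.9%: n = 1.96² × 0.2500 / 0.059² ≈ 275.90 → 276.
At ±3.7%: n = 1.96² × 0.2500 / 0.037² ≈ 701.53 → 702.
Additional respondents: 702 − 276 = 426.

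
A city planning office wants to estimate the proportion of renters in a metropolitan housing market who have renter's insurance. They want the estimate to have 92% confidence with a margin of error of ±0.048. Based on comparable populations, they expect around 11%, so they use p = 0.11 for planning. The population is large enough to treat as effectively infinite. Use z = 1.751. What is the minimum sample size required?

131

With p = 0.11, p(1−p) = 0.0979.
n = z²·p(1−p)/E² = 1.751² × 0.0979 / 0.048² = 3.0660 × 0.0979 / 0.002304 ≈ 130.28.
Rounding up gives n = 131.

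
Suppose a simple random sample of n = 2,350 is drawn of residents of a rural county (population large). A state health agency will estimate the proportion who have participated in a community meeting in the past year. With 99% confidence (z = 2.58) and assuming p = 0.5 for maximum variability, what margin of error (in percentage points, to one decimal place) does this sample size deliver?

SE(p̂) = √[p(1−p)/n] = √[0.2500/2350] = 0.01031.
E = z × SE = 2.58 × 0.01031 = 0.02661, or 2.7 percentage points.

2.7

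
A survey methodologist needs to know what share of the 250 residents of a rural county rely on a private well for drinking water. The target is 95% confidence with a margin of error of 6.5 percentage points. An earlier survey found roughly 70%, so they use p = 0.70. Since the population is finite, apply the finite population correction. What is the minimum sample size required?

For 95% confidence, z = 1.96.
Unadjusted: n₀ = 1.96² × 0.70 × 0.30 / 0.065² ≈ 190.94, so n₀ = 191.
Finite population correction with N = 250: n = n₀ / (1 + (n₀−1)/N) = 191 / (1 + 190/250) = 191 / 1.7600 ≈ 108.52.
Rounding up, n = 109.

109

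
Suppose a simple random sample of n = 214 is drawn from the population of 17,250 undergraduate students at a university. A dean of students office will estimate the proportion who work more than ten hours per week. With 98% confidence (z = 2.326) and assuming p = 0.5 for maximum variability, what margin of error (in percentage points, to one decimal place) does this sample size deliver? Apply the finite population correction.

7.9

Finite-population factor: (N−n)/(N−1) = (17250−214)/(17250−1) = 0.9877.
SE(p̂) = √[p(1−p)/n · (N−n)/(N−1)] = √[0.2500/214 × 0.9877] = 0.03397.
E = z × SE = 2.326 × 0.03397 = 0.07901 ≈ 7.9 percentage points.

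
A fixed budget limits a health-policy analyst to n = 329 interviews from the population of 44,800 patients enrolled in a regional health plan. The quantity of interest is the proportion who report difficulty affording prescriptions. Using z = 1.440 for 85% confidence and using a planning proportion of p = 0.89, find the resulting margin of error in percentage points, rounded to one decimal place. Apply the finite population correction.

Finite-population factor: (N−n)/(N−1) = (44800−329)/(44800−1) = 0.9927.
SE(p̂) = √[p(1−p)/n · (N−n)/(N−1)] = √[0.0979/329 × 0.9927] = 0.01719.
E = z × SE = 1.440 × 0.01719 = 0.02475 ≈ 2.5 percentage points.

2.5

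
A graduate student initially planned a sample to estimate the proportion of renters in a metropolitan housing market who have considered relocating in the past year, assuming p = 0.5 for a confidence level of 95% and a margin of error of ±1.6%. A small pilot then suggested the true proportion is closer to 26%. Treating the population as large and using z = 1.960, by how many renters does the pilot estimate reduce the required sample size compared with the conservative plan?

Conservative (p = 0.5): n = 1.960² × 0.25 / 0.016² ≈ 3751.56 → 3752.
Using p = 0.26: p(1−p) = 0.1924, so n = 1.960² × 0.1924 / 0.016² ≈ 2887.20 → 2888.
Reduction: 3752 − 2888 = 864.

864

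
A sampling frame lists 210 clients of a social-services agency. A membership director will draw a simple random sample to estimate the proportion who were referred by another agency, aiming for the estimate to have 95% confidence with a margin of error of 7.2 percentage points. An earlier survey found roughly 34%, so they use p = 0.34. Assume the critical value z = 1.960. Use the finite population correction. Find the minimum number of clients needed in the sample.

94

Unadjusted: n₀ = 1.960² × 0.34 × 0.66 / 0.072² ≈ 166.29, so n₀ = 167.
Finite population correction with N = 210: n = n₀ / (1 + (n₀−1)/N) = 167 / (1 + 166/210) = 167 / 1.7905 ≈ 93.27.
Rounding up, n = 94.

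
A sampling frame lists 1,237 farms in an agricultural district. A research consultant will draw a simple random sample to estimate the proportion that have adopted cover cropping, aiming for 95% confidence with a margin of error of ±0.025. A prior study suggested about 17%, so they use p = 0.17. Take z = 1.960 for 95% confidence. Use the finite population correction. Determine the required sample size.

Unadjusted: n₀ = 1.960² × 0.17 × 0.83 / 0.025² ≈ 867.28, so n₀ = 868.
Finite population correction with N = 1,237: n = n₀ / (1 + (n₀−1)/N) = 868 / (1 + 867/1237) = 868 / 1.7009 ≈ 510.32.
Rounding up, n = 511.

511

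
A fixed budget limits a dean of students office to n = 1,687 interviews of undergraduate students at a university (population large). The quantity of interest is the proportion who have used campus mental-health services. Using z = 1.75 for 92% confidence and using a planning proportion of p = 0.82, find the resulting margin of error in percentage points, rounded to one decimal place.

SE(p̂) = √[p(1−p)/n] = √[0.1476/1687] = 0.00935.
E = z × SE = 1.75 × 0.00935 = 0.01637, or 1.6 percentage points.

1.6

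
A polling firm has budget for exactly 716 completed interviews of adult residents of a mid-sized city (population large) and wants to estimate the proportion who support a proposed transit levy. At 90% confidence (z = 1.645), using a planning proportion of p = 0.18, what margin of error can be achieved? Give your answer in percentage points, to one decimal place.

SE(p̂) = √[p(1−p)/n] = √[0.1476/716] = 0.01436.
E = z × SE = 1.645 × 0.01436 = 0.02362, or 2.4 percentage points.

2.4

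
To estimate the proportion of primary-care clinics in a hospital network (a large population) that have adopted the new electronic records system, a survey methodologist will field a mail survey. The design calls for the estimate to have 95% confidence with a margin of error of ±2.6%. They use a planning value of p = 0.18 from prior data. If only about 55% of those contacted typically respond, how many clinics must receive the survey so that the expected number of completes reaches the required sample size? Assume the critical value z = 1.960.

1526

Completed interviews needed: n₀ = 1.960² × 0.1476 / 0.026² ≈ 838.79 → 839.
At a 55% response rate, contacts needed = 839 / 0.55 ≈ 1525.45 → 1526.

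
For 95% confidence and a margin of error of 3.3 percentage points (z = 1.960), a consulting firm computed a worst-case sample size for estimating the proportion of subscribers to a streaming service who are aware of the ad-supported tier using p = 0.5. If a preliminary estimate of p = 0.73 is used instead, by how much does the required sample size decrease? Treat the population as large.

186

Conservative (p = 0.5): n = 1.960² × 0.25 / 0.033² ≈ 881.91 → 882.
Using p = 0.73: p(1−p) = 0.1971, so n = 1.960² × 0.1971 / 0.033² ≈ 695.30 → 696.
Reduction: 882 − 696 = 186.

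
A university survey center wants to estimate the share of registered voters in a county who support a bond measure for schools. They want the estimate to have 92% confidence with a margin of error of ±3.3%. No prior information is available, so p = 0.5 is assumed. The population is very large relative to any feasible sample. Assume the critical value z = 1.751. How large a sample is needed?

With p = 0.5, p(1−p) = 0.25.
n = z²·p(1−p)/E² = 1.751² × 0.2500 / 0.033² = 3.0660 × 0.2500 / 0.001089 ≈ 703.86.
Rounding up gives n = 704.

704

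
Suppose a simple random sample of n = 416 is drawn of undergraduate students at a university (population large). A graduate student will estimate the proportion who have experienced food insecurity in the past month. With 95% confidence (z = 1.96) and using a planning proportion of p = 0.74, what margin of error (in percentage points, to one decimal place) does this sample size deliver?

SE(p̂) = √[p(1−p)/n] = √[0.1924/416] = 0.02151.
E = z × SE = 1.96 × 0.02151 = 0.04215, or 4.2 percentage points.

4.2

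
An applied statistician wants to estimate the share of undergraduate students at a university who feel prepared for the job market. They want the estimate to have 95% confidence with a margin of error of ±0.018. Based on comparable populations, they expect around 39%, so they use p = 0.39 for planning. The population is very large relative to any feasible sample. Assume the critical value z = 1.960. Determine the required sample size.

2821

With p = 0.39, p(1−p) = 0.2379.
n = z²·p(1−p)/E² = 1.960² × 0.2379 / 0.018² = 3.8416 × 0.2379 / 0.000324 ≈ 2820.73.
Rounding up gives n = 2821.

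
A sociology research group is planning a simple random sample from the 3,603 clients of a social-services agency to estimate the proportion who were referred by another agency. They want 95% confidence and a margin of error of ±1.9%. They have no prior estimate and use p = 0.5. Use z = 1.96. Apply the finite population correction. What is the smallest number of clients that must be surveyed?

1531

Unadjusted: n₀ = 1.96² × 0.50 × 0.50 / 0.019² ≈ 2660.39, so n₀ = 2661.
Finite population correction with N = 3,603: n = n₀ / (1 + (n₀−1)/N) = 2661 / (1 + 2660/3603) = 2661 / 1.7383 ≈ 1530.83.
Rounding up, n = 1531.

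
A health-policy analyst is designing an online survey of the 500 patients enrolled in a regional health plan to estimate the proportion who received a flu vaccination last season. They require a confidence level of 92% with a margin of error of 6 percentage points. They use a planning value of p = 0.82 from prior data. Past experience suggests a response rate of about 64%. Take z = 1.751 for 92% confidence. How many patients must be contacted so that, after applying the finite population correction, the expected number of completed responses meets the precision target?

158

Completed interviews needed (unadjusted): n₀ = 1.751² × 0.1476 / 0.060² ≈ 125.71 → 126.
FPC for N = 500: n = 126 / (1 + 125/500) = 126 / 1.2500 ≈ 100.80 → 101.
At a 64% response rate, contacts needed = 101 / 0.64 ≈ 157.81 → 158.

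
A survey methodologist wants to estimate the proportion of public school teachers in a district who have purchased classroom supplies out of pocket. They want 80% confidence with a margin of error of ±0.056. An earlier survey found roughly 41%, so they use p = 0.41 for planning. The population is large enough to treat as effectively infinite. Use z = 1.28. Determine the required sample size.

127

With p = 0.41, p(1−p) = 0.2419.
n = z²·p(1−p)/E² = 1.28² × 0.2419 / 0.056² = 1.6384 × 0.2419 / 0.003136 ≈ 126.38.
Rounding up gives n = 127.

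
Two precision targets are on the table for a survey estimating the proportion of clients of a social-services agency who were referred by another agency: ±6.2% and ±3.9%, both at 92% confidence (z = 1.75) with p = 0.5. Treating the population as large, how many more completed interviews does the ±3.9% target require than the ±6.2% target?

At ±6.2%: n = 1.75² × 0.2500 / 0.062² ≈ 199.17 → 200.
At ±3.9%: n = 1.75² × 0.2500 / 0.039² ≈ 503.37 → 504.
Additional respondents: 504 − 200 = 304.

304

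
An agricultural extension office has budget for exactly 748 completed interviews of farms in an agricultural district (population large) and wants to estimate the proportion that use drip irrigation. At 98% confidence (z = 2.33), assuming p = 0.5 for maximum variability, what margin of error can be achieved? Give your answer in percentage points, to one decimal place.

SE(p̂) = √[p(1−p)/n] = √[0.2500/748] = 0.01828.
E = z × SE = 2.33 × 0.01828 = 0.04260, or 4.3 percentage points.

4.3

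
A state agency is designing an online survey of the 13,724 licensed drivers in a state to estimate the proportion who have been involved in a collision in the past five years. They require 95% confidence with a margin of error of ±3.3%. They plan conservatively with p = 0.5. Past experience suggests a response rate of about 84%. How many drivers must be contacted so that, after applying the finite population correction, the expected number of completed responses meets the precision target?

987

For 95% confidence, z = 1.96.
Completed interviews needed (unadjusted): n₀ = 1.96² × 0.2500 / 0.033² ≈ 881.91 → 882.
FPC for N = 13,724: n = 882 / (1 + 881/13724) = 882 / 1.0642 ≈ 828.80 → 829.
At an 84% response rate, contacts needed = 829 / 0.84 ≈ 986.90 → 987.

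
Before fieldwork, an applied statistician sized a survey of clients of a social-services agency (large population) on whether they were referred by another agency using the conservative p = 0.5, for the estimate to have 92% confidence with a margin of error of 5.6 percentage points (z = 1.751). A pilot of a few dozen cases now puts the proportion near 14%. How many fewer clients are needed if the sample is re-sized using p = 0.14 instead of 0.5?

127

Conservative (p = 0.5): n = 1.751² × 0.25 / 0.056² ≈ 244.42 → 245.
Using p = 0.14: p(1−p) = 0.1204, so n = 1.751² × 0.1204 / 0.056² ≈ 117.71 → 118.
Reduction: 245 − 118 = 127.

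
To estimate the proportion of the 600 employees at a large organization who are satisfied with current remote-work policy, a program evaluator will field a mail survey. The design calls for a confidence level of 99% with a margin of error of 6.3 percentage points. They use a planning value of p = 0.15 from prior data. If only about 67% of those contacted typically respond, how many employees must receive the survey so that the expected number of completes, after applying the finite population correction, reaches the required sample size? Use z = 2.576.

236

Completed interviews needed (unadjusted): n₀ = 2.576² × 0.1275 / 0.063² ≈ 213.17 → 214.
FPC for N = 600: n = 214 / (1 + 213/600) = 214 / 1.3550 ≈ 157.93 → 158.
At a 67% response rate, contacts needed = 158 / 0.67 ≈ 235.82 → 236.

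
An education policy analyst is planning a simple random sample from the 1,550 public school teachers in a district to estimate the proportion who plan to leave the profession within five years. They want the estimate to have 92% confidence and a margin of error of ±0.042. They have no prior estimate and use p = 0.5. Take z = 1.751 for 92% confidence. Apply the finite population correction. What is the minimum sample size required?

340

Unadjusted: n₀ = 1.751² × 0.50 × 0.50 / 0.042² ≈ 434.52, so n₀ = 435.
Finite population correction with N = 1,550: n = n₀ / (1 + (n₀−1)/N) = 435 / (1 + 434/1550) = 435 / 1.2800 ≈ 339.84.
Rounding up, n = 340.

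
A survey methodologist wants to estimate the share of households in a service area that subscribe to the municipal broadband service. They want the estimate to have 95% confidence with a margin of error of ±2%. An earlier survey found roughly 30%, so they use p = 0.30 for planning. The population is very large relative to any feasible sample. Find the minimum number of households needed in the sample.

2017

For 95% confidence, z = 1.960.
With p = 0.30, p(1−p) = 0.2100.
n = z²·p(1−p)/E² = 1.960² × 0.2100 / 0.020² = 3.8416 × 0.2100 / 0.000400 ≈ 2016.84.
Rounding up gives n = 2017.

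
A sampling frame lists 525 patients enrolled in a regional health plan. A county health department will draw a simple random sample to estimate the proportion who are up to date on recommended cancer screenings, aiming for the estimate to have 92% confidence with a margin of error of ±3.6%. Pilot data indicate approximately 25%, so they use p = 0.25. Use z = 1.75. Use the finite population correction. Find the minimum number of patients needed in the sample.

241

Unadjusted: n₀ = 1.75² × 0.25 × 0.75 / 0.036² ≈ 443.07, so n₀ = 444.
Finite population correction with N = 525: n = n₀ / (1 + (n₀−1)/N) = 444 / (1 + 443/525) = 444 / 1.8438 ≈ 240.81.
Rounding up, n = 241.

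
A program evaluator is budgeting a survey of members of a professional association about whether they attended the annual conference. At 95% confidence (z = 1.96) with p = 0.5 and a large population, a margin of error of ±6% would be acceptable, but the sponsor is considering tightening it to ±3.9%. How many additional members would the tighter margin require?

At ±6%: n = 1.96² × 0.2500 / 0.060² ≈ 266.78 → 267.
At ±3.9%: n = 1.96² × 0.2500 / 0.039² ≈ 631.43 → 632.
Additional respondents: 632 − 267 = 365.

365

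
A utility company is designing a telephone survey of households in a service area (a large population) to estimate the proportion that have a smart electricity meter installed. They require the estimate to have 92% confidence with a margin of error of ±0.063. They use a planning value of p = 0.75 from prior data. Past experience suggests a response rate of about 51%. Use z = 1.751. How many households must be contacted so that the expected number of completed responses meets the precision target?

285

Completed interviews needed: n₀ = 1.751² × 0.1875 / 0.063² ≈ 144.84 → 145.
At a 51% response rate, contacts needed = 145 / 0.51 ≈ 284.31 → 285.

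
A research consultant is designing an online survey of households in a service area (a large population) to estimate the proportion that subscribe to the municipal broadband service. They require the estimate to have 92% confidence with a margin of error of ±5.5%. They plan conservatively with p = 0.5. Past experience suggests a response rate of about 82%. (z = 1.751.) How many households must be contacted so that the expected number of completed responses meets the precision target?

Completed interviews needed: n₀ = 1.751² × 0.2500 / 0.055² ≈ 253.39 → 254.
At an 82% response rate, contacts needed = 254 / 0.82 ≈ 309.76 → 310.

310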